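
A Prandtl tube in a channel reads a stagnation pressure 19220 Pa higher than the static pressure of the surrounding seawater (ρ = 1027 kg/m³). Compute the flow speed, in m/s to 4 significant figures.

v = 6.118 m/s

At the stagnation point the flow is brought to rest, so Bernoulli gives P_stag − P_static = ½ρv².
v = √(2ΔP/ρ) = √(2·19220/1027) = 6.118 m/s.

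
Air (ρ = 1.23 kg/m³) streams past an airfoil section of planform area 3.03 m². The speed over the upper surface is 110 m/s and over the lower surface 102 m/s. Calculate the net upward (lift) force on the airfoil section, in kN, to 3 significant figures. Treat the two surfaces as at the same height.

With equal heights on the two surfaces, Bernoulli gives P_lower − P_upper = ½ρ(v_upper² − v_lower²).
ΔP = ½·1.23·(110² − 102²) = 1040 Pa.
Lift = ΔP · A = 1040 × 3.03 = 3160 N.

3.16 kN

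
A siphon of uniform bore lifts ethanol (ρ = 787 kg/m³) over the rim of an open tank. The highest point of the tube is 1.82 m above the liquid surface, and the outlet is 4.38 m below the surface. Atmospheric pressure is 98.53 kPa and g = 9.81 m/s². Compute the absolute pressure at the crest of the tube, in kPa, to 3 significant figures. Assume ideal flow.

P_top ≈ 50.7 kPa

Bernoulli surface→outlet gives ½v² = g·h_out, so v = √(2·9.81·4.38) = 9.27 m/s.
With constant cross-section the crest speed equals v; applying Bernoulli from the surface up to the crest, P_top = P_atm − ½ρv² − ρg·h_top.
P_top = 98530 − ½·787·9.27² − 787·9.81·1.82 = 50700 Pa.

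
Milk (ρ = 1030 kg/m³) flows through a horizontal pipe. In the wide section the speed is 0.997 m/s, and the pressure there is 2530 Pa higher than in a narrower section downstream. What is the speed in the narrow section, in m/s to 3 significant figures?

2.43 m/s

With h₁ = h₂, rearranging Bernoulli gives v₂ = √(v₁² + 2ΔP/ρ).
v₂ = √(0.997² + 2·2530/1030) = √(0.994 + 4.91) = 2.43 m/s.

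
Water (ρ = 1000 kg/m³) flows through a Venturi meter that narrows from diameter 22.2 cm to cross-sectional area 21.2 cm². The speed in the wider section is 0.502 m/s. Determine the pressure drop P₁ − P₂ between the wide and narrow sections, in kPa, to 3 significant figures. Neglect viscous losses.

Mass conservation (A₁v₁ = A₂v₂) gives v₂ = 0.502 × 387/21.2 = 9.17 m/s.
With no height change, Bernoulli's equation is P₁ + ½ρv₁² = P₂ + ½ρv₂².
P₁ − P₂ = ½·1000·(9.17² − 0.502²) = ½·1000·83.8 = 41900 Pa.

ΔP ≈ 41.9 kPa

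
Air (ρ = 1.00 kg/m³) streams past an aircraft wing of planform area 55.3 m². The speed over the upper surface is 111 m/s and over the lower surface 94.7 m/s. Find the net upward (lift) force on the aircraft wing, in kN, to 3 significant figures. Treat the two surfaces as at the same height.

From P + ½ρv² = const at equal height, P_low − P_up = ½ρ(v_up² − v_low²).
ΔP = ½·1.00·(111² − 94.7²) = 1680 Pa.
Lift = ΔP · A = 1680 × 55.3 = 92700 N.

F = 92.7 kN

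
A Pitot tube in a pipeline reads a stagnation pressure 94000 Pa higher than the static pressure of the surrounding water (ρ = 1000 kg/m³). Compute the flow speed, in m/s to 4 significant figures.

At the stagnation point the flow is brought to rest, so Bernoulli gives P_stag − P_static = ½ρv².
v = √(2ΔP/ρ) = √(2·94000/1000) = 13.71 m/s.

13.71 m/s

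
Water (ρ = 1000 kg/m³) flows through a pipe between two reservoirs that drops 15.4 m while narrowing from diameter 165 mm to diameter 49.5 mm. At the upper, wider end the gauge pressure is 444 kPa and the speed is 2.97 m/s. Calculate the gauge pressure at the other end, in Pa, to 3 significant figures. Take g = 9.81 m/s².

The volume flow rate is constant, so v₂ = (A₁/A₂)v₁ = (214/19.2)·2.97 = 33.0 m/s.
Bernoulli: P₁ + ½ρv₁² + ρg h₁ = P₂ + ½ρv₂² + ρg h₂, so P₂ = P₁ + ½ρ(v₁² − v₂²) − ρg(h₂ − h₁).
P₂ = 444000 + ½·1000·(2.97² − 33.0²) − 1000·9.81·(−15.4) = 444000 + (-540000) − (-151000) = 55000 Pa.

P₂ ≈ 55000 Pa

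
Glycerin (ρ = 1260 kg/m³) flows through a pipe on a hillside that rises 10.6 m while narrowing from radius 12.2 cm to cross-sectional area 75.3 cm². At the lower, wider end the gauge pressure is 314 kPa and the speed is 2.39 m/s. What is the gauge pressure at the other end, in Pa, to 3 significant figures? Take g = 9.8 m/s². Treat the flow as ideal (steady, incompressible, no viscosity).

Mass conservation (A₁v₁ = A₂v₂) gives v₂ = 2.39 × 468/75.3 = 14.8 m/s.
Applying Bernoulli between the two ends and solving for P₂: P₂ = P₁ + ½ρ(v₁² − v₂²) − ρgΔh.
P₂ = 314000 + ½·1260·(2.39² − 14.8²) − 1260·9.8·(+10.6) = 314000 + (-135000) − (131000) = 47900 Pa.

P₂ ≈ 47900 Pa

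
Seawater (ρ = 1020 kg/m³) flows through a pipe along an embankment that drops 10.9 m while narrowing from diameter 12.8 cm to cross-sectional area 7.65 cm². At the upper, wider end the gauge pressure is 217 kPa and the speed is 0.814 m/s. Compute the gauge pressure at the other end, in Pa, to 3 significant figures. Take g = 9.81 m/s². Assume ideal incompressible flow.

P₂ = 231000 Pa

By continuity, v₂ = v₁·A₁/A₂ = 0.814·(129/7.65) = 13.7 m/s.
Applying Bernoulli between the two ends and solving for P₂: P₂ = P₁ + ½ρ(v₁² − v₂²) − ρgΔh.
P₂ = 217000 + ½·1020·(0.814² − 13.7²) − 1020·9.81·(−10.9) = 217000 + (-95300) − (-109000) = 231000 Pa.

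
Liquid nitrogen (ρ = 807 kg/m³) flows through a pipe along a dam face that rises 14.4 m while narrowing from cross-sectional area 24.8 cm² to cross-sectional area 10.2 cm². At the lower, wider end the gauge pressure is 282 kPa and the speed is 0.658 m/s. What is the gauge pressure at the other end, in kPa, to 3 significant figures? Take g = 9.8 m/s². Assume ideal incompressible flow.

Mass conservation (A₁v₁ = A₂v₂) gives v₂ = 0.658 × 24.8/10.2 = 1.60 m/s.
Bernoulli: P₁ + ½ρv₁² + ρg h₁ = P₂ + ½ρv₂² + ρg h₂, so P₂ = P₁ + ½ρ(v₁² − v₂²) − ρg(h₂ − h₁).
P₂ = 282000 + ½·807·(0.658² − 1.60²) − 807·9.8·(+14.4) = 282000 + (-858) − (114000) = 167000 Pa.

P₂ = 167 kPa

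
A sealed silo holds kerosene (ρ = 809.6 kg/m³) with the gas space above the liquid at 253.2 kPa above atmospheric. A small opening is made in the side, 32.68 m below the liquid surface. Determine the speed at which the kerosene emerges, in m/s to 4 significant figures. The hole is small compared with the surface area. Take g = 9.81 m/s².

v ≈ 35.59 m/s

Take point 1 at the surface (v₁ ≈ 0) and point 2 at the hole (at atmospheric pressure). Bernoulli: P₁ + ρg h = P_atm + ½ρv₂².
With P₁ − P_atm = 253200 Pa, v₂ = √(2gh + 2ΔP/ρ) = √(2·9.81·32.68 + 2·253200/809.6) = 35.59 m/s.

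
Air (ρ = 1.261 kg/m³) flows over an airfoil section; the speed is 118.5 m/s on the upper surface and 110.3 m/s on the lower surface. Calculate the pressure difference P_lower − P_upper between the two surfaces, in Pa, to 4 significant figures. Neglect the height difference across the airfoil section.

ΔP ≈ 1183 Pa

Bernoulli (same height): P_lower − P_upper = ½ρ(v_upper² − v_lower²).
ΔP = ½·1.261·(118.5² − 110.3²) = 1183 Pa.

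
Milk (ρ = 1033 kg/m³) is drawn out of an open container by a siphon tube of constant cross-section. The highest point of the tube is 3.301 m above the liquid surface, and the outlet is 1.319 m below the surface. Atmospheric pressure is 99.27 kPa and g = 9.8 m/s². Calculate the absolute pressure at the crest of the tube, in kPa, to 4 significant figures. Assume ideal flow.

Bernoulli surface→outlet gives ½v² = g·h_out, so v = √(2·9.8·1.319) = 5.085 m/s.
The bore is uniform, so the speed at the crest is the same v. Bernoulli surface→crest: P_atm = P_top + ½ρv² + ρg·h_top.
P_top = 99270 − ½·1033·5.085² − 1033·9.8·3.301 = 52500 Pa.

P_top ≈ 52.50 kPa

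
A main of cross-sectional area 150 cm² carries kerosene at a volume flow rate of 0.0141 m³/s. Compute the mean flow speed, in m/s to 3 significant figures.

Q = 0.0141 m³/s = 0.0141 m³/s.
v = Q/A = 0.0141 / 0.0150 = 0.940 m/s.

v = 0.940 m/s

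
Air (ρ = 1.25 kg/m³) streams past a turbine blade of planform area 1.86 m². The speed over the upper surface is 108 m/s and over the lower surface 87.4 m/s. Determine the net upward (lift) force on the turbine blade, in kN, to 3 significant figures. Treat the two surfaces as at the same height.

F ≈ 4.68 kN

With equal heights on the two surfaces, Bernoulli gives P_lower − P_upper = ½ρ(v_upper² − v_lower²).
ΔP = ½·1.25·(108² − 87.4²) = 2520 Pa.
Lift = ΔP · A = 2520 × 1.86 = 4680 N.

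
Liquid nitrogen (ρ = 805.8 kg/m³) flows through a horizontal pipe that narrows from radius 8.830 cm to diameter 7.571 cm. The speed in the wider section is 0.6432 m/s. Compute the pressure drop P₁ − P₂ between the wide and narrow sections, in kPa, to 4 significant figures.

The volume flow rate is constant, so v₂ = (A₁/A₂)v₁ = (244.9/45.02)·0.6432 = 3.500 m/s.
The pipe is horizontal, so Bernoulli reduces to P₁ + ½ρv₁² = P₂ + ½ρv₂².
P₁ − P₂ = ½·805.8·(3.500² − 0.6432²) = ½·805.8·11.83 = 4768 Pa.

4.768 kPa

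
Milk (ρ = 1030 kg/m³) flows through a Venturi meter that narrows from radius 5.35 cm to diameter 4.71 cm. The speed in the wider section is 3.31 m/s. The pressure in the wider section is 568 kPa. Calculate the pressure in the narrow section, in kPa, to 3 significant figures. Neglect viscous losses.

By continuity, v₂ = v₁·A₁/A₂ = 3.31·(89.9/17.4) = 17.1 m/s.
Bernoulli (h₁ = h₂): P₁ − P₂ = ½ρ(v₂² − v₁²).
P₂ = P₁ − ½ρ(v₂² − v₁²) = 568000 − ½·1030·(17.1² − 3.31²) = 568000 − 145000 = 423000 Pa.

P₂ = 423 kPa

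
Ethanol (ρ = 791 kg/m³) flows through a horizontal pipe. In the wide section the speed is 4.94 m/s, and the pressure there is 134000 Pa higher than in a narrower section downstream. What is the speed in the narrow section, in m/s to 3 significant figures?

v₂ = 19.1 m/s

With h₁ = h₂, rearranging Bernoulli gives v₂ = √(v₁² + 2ΔP/ρ).
v₂ = √(4.94² + 2·134000/791) = √(24.4 + 339) = 19.1 m/s.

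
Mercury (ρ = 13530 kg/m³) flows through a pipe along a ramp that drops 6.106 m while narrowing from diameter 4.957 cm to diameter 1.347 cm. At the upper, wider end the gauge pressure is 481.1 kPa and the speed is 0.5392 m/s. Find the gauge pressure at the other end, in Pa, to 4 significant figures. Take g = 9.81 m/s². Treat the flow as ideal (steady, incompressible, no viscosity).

Mass conservation (A₁v₁ = A₂v₂) gives v₂ = 0.5392 × 19.30/1.425 = 7.302 m/s.
Bernoulli: P₁ + ½ρv₁² + ρg h₁ = P₂ + ½ρv₂² + ρg h₂, so P₂ = P₁ + ½ρ(v₁² − v₂²) − ρg(h₂ − h₁).
P₂ = 481100 + ½·13530·(0.5392² − 7.302²) − 13530·9.81·(−6.106) = 481100 + (-358800) − (-810400) = 932800 Pa.

932800 Pa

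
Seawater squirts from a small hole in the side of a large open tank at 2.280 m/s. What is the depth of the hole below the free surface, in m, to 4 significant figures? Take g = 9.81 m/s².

h ≈ 0.2650 m

For a small hole in a large open tank, ½v² = gh, giving h = v²/(2g).
h = 2.280²/(2·9.81) = 5.198/19.62 = 0.2650 m.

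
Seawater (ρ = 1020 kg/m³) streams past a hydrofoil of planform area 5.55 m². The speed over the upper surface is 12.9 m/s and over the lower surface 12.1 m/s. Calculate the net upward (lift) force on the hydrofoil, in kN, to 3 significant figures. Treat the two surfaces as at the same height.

From P + ½ρv² = const at equal height, P_low − P_up = ½ρ(v_up² − v_low²).
ΔP = ½·1020·(12.9² − 12.1²) = 10200 Pa.
Lift = ΔP · A = 10200 × 5.55 = 56600 N.

F = 56.6 kN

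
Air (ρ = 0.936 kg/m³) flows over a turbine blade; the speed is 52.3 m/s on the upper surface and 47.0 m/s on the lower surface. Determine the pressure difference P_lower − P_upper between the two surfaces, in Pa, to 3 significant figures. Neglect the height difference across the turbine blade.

With negligible Δh, P + ½ρv² is constant, so P_low − P_up = ½ρ(v_up² − v_low²).
ΔP = ½·0.936·(52.3² − 47.0²) = 246 Pa.

ΔP = 246 Pa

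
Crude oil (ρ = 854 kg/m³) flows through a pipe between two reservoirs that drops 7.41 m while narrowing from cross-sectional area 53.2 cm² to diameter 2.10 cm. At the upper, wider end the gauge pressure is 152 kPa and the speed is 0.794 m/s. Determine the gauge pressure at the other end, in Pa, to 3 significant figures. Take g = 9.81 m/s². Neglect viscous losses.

Continuity gives A₁v₁ = A₂v₂, so v₂ = (53.2 cm²)/(3.46 cm²) × 0.794 m/s = 12.2 m/s.
Applying Bernoulli between the two ends and solving for P₂: P₂ = P₁ + ½ρ(v₁² − v₂²) − ρgΔh.
P₂ = 152000 + ½·854·(0.794² − 12.2²) − 854·9.81·(−7.41) = 152000 + (-63200) − (-62100) = 151000 Pa.

P₂ = 151000 Pa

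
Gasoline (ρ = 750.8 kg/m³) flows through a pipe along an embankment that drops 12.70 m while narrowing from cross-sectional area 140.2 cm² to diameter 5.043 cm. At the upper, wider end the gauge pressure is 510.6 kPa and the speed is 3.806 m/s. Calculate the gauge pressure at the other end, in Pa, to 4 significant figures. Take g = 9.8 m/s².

P₂ ≈ 341600 Pa

By continuity, v₂ = v₁·A₁/A₂ = 3.806·(140.2/19.97) = 26.71 m/s.
Energy conservation along the streamline gives P₂ = P₁ − ½ρ(v₂² − v₁²) − ρg(h₂ − h₁).
P₂ = 510600 + ½·750.8·(3.806² − 26.71²) − 750.8·9.8·(−12.70) = 510600 + (-262500) − (-93440) = 341600 Pa.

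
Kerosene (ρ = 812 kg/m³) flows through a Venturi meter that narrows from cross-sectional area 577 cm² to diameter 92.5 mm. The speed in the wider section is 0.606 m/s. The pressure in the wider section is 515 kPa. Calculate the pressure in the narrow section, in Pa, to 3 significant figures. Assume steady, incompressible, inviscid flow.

The volume flow rate is constant, so v₂ = (A₁/A₂)v₁ = (577/67.2)·0.606 = 5.20 m/s.
Bernoulli (h₁ = h₂): P₁ − P₂ = ½ρ(v₂² − v₁²).
P₂ = P₁ − ½ρ(v₂² − v₁²) = 515000 − ½·812·(5.20² − 0.606²) = 515000 − 10800 = 504000 Pa.

P₂ = 504000 Pa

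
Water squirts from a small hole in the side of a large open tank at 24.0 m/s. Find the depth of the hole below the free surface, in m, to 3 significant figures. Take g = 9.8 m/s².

For a small hole in a large open tank, ½v² = gh, giving h = v²/(2g).
h = 24.0²/(2·9.8) = 576/19.60 = 29.4 m.

h = 29.4 m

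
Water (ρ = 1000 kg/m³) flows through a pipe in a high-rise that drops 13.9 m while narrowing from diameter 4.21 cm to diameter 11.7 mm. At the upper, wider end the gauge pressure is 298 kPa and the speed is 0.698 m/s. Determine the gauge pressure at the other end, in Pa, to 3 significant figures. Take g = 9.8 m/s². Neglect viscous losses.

394000 Pa

Mass conservation (A₁v₁ = A₂v₂) gives v₂ = 0.698 × 13.9/1.08 = 9.04 m/s.
Applying Bernoulli between the two ends and solving for P₂: P₂ = P₁ + ½ρ(v₁² − v₂²) − ρgΔh.
P₂ = 298000 + ½·1000·(0.698² − 9.04²) − 1000·9.8·(−13.9) = 298000 + (-40600) − (-136000) = 394000 Pa.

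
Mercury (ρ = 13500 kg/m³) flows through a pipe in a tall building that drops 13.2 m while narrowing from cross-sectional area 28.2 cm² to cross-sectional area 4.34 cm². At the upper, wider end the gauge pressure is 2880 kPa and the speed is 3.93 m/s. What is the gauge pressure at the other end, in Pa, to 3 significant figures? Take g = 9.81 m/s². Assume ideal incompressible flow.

By continuity, v₂ = v₁·A₁/A₂ = 3.93·(28.2/4.34) = 25.5 m/s.
Energy conservation along the streamline gives P₂ = P₁ − ½ρ(v₂² − v₁²) − ρg(h₂ − h₁).
P₂ = 2880000 + ½·13500·(3.93² − 25.5²) − 13500·9.81·(−13.2) = 2880000 + (-4300000) − (-1750000) = 331000 Pa.

P₂ ≈ 331000 Pa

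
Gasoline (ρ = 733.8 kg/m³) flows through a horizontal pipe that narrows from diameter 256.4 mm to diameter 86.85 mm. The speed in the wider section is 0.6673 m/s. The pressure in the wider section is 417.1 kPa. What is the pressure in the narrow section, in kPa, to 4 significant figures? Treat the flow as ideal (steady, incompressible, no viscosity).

P₂ = 404.9 kPa

Mass conservation (A₁v₁ = A₂v₂) gives v₂ = 0.6673 × 516.3/59.24 = 5.816 m/s.
The pipe is horizontal, so Bernoulli reduces to P₁ + ½ρv₁² = P₂ + ½ρv₂².
P₂ = P₁ − ½ρ(v₂² − v₁²) = 417100 − ½·733.8·(5.816² − 0.6673²) = 417100 − 12250 = 404900 Pa.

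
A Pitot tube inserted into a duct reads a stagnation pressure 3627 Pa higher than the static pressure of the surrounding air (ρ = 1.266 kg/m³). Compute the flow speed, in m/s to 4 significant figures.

75.70 m/s

The dynamic pressure equals the rise in static pressure at the stagnation point: ΔP = ½ρv².
v = √(2ΔP/ρ) = √(2·3627/1.266) = 75.70 m/s.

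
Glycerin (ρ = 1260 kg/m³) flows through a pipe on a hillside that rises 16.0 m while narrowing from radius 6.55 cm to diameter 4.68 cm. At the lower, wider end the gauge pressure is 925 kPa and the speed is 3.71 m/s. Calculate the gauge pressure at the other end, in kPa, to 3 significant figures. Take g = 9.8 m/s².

The volume flow rate is constant, so v₂ = (A₁/A₂)v₁ = (135/17.2)·3.71 = 29.1 m/s.
Bernoulli: P₁ + ½ρv₁² + ρg h₁ = P₂ + ½ρv₂² + ρg h₂, so P₂ = P₁ + ½ρ(v₁² − v₂²) − ρg(h₂ − h₁).
P₂ = 925000 + ½·1260·(3.71² − 29.1²) − 1260·9.8·(+16.0) = 925000 + (-524000) − (198000) = 204000 Pa.

P₂ ≈ 204 kPa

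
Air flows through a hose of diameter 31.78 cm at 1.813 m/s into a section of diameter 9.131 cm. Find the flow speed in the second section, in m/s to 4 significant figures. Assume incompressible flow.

Mass conservation (A₁v₁ = A₂v₂) gives v₂ = 1.813 × 793.2/65.48 = 21.96 m/s.

v₂ = 21.96 m/s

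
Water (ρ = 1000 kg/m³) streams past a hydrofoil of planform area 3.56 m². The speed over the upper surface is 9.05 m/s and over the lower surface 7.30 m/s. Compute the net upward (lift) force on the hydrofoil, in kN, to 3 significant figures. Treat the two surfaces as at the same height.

F ≈ 50.9 kN

From P + ½ρv² = const at equal height, P_low − P_up = ½ρ(v_up² − v_low²).
ΔP = ½·1000·(9.05² − 7.30²) = 14300 Pa.
Lift = ΔP · A = 14300 × 3.56 = 50900 N.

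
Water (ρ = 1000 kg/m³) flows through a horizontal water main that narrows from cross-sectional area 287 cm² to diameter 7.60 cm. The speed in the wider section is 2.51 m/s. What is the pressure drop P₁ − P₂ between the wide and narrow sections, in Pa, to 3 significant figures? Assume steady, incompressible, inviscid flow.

ΔP = 123000 Pa

The volume flow rate is constant, so v₂ = (A₁/A₂)v₁ = (287/45.4)·2.51 = 15.9 m/s.
Along the horizontal streamline, P + ½ρv² is constant.
P₁ − P₂ = ½·1000·(15.9² − 2.51²) = ½·1000·246 = 123000 Pa.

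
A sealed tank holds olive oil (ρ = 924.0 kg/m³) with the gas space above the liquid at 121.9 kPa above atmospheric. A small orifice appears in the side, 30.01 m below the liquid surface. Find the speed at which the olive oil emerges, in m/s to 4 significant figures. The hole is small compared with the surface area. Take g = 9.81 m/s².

v ≈ 29.20 m/s

Take point 1 at the surface (v₁ ≈ 0) and point 2 at the hole (at atmospheric pressure). Bernoulli: P₁ + ρg h = P_atm + ½ρv₂².
With P₁ − P_atm = 121900 Pa, v₂ = √(2gh + 2ΔP/ρ) = √(2·9.81·30.01 + 2·121900/924.0) = 29.20 m/s.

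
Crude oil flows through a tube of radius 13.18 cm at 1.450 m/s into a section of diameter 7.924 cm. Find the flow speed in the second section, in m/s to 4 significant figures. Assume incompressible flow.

16.05 m/s

Continuity gives A₁v₁ = A₂v₂, so v₂ = (545.7 cm²)/(49.31 cm²) × 1.450 m/s = 16.05 m/s.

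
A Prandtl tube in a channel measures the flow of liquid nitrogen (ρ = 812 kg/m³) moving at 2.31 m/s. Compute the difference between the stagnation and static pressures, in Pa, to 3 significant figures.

ΔP ≈ 2170 Pa

Bernoulli between the free stream and the stagnation point: ½ρv² = P_stag − P_static.
ΔP = ½·812·2.31² = 2170 Pa.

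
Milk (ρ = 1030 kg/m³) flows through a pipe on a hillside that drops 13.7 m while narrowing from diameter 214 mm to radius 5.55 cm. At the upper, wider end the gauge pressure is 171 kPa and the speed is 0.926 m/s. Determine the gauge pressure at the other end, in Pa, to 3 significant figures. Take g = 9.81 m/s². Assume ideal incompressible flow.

P₂ ≈ 304000 Pa

Continuity gives A₁v₁ = A₂v₂, so v₂ = (360 cm²)/(96.8 cm²) × 0.926 m/s = 3.44 m/s.
Energy conservation along the streamline gives P₂ = P₁ − ½ρ(v₂² − v₁²) − ρg(h₂ − h₁).
P₂ = 171000 + ½·1030·(0.926² − 3.44²) − 1030·9.81·(−13.7) = 171000 + (-5660) − (-138000) = 304000 Pa.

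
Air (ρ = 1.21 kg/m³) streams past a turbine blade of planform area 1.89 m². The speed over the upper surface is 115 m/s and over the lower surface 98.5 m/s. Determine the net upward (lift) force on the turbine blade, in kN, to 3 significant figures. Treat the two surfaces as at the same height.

From P + ½ρv² = const at equal height, P_low − P_up = ½ρ(v_up² − v_low²).
ΔP = ½·1.21·(115² − 98.5²) = 2130 Pa.
Lift = ΔP · A = 2130 × 1.89 = 4030 N.

4.03 kN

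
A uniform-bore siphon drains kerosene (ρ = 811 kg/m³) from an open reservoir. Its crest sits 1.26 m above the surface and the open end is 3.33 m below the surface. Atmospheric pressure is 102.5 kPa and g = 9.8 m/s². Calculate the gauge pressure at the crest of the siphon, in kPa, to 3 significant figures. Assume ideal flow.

From the surface to the outlet (both open to atmosphere, surface at rest): v = √(2g·h_out) = √(2·9.8·3.33) = 8.08 m/s.
Continuity keeps v the same throughout the tube; from surface to crest, P_atm + 0 = P_top + ½ρv² + ρg·h_top.
P_top = 102500 − ½·811·8.08² − 811·9.8·1.26 = 66000 Pa. So P_gauge = P_top − P_atm = -36500 Pa.

P_gauge = -36.5 kPa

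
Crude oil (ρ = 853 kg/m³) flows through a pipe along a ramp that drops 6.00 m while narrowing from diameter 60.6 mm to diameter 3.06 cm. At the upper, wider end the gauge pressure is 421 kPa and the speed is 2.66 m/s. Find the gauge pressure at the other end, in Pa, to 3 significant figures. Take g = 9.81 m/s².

Mass conservation (A₁v₁ = A₂v₂) gives v₂ = 2.66 × 28.8/7.35 = 10.4 m/s.
Bernoulli: P₁ + ½ρv₁² + ρg h₁ = P₂ + ½ρv₂² + ρg h₂, so P₂ = P₁ + ½ρ(v₁² − v₂²) − ρg(h₂ − h₁).
P₂ = 421000 + ½·853·(2.66² − 10.4²) − 853·9.81·(−6.00) = 421000 + (-43400) − (-50200) = 428000 Pa.

P₂ ≈ 428000 Pa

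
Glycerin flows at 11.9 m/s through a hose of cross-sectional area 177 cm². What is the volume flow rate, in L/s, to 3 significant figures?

Q ≈ 211 L/s

Q = A·v = 0.0177 m² × 11.9 m/s = 0.211 m³/s.
Converting: 0.211 m³/s × 1000 = 211 L/s.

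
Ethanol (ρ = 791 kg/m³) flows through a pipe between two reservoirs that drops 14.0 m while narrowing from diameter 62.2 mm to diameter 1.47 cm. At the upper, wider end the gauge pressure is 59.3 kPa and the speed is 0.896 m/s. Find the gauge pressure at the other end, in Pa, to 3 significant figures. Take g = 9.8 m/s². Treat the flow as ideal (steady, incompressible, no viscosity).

By continuity, v₂ = v₁·A₁/A₂ = 0.896·(30.4/1.70) = 16.0 m/s.
Bernoulli: P₁ + ½ρv₁² + ρg h₁ = P₂ + ½ρv₂² + ρg h₂, so P₂ = P₁ + ½ρ(v₁² − v₂²) − ρg(h₂ − h₁).
P₂ = 59300 + ½·791·(0.896² − 16.0²) − 791·9.8·(−14.0) = 59300 + (-101000) − (-109000) = 66400 Pa.

P₂ = 66400 Pa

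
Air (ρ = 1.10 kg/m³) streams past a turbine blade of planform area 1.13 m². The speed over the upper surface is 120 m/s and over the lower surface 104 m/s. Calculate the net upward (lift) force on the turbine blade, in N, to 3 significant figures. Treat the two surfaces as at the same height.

F ≈ 2230 N

The faster flow above has the lower pressure; Bernoulli (same height) gives ΔP = ½ρ(v_up² − v_low²).
ΔP = ½·1.10·(120² − 104²) = 1970 Pa.
Lift = ΔP · A = 1970 × 1.13 = 2230 N.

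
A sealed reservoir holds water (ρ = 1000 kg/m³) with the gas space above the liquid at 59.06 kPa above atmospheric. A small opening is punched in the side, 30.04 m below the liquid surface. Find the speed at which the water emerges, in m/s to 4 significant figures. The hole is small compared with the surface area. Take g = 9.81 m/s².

v = 26.60 m/s

Take point 1 at the surface (v₁ ≈ 0) and point 2 at the hole (at atmospheric pressure). Bernoulli: P₁ + ρg h = P_atm + ½ρv₂².
With P₁ − P_atm = 59060 Pa, v₂ = √(2gh + 2ΔP/ρ) = √(2·9.81·30.04 + 2·59060/1000) = 26.60 m/s.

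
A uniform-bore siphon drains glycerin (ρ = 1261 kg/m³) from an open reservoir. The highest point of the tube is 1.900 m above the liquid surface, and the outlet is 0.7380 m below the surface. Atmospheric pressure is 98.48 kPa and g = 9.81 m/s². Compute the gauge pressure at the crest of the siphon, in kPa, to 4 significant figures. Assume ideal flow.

From the surface to the outlet (both open to atmosphere, surface at rest): v = √(2g·h_out) = √(2·9.81·0.7380) = 3.805 m/s.
With constant cross-section the crest speed equals v; applying Bernoulli from the surface up to the crest, P_top = P_atm − ½ρv² − ρg·h_top.
P_top = 98480 − ½·1261·3.805² − 1261·9.81·1.900 = 65850 Pa. So P_gauge = P_top − P_atm = -32630 Pa.

P_gauge ≈ -32.63 kPa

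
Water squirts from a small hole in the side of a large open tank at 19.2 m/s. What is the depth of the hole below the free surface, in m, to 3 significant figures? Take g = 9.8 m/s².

h = 18.8 m

For a small hole in a large open tank, ½v² = gh, giving h = v²/(2g).
h = 19.2²/(2·9.8) = 369/19.60 = 18.8 m.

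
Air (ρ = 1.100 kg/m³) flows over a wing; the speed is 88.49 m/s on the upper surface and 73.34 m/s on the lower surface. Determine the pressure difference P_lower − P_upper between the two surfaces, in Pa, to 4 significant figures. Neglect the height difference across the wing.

The pressure is lower where the speed is higher: ΔP = ½ρ(v_up² − v_low²).
ΔP = ½·1.100·(88.49² − 73.34²) = 1348 Pa.

ΔP ≈ 1348 Pa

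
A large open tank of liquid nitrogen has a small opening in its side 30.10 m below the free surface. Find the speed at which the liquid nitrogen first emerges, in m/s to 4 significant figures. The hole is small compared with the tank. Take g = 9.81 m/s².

v ≈ 24.30 m/s

With the surface at rest and both surface and jet at atmospheric pressure, Bernoulli gives ρg h = ½ρv², so v = √(2gh) = √(2·9.81·30.10) = 24.30 m/s.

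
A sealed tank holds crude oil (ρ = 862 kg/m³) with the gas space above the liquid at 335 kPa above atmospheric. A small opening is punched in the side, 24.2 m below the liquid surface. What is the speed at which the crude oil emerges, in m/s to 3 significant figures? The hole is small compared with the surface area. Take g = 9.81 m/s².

Take point 1 at the surface (v₁ ≈ 0) and point 2 at the hole (at atmospheric pressure). Bernoulli: P₁ + ρg h = P_atm + ½ρv₂².
With P₁ − P_atm = 335000 Pa, v₂ = √(2gh + 2ΔP/ρ) = √(2·9.81·24.2 + 2·335000/862) = 35.4 m/s.

35.4 m/s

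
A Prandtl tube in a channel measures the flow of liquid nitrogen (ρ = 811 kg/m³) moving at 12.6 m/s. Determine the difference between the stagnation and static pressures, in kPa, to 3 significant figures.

ΔP ≈ 64.4 kPa

The dynamic pressure equals the rise in static pressure at the stagnation point: ΔP = ½ρv².
ΔP = ½·811·12.6² = 64400 Pa.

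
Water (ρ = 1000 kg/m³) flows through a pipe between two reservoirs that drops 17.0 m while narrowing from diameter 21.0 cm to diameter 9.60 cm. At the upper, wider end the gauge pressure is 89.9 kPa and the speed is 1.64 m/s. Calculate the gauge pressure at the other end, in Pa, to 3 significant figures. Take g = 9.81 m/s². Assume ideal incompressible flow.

P₂ ≈ 227000 Pa

The volume flow rate is constant, so v₂ = (A₁/A₂)v₁ = (346/72.4)·1.64 = 7.85 m/s.
Applying Bernoulli between the two ends and solving for P₂: P₂ = P₁ + ½ρ(v₁² − v₂²) − ρgΔh.
P₂ = 89900 + ½·1000·(1.64² − 7.85²) − 1000·9.81·(−17.0) = 89900 + (-29400) − (-167000) = 227000 Pa.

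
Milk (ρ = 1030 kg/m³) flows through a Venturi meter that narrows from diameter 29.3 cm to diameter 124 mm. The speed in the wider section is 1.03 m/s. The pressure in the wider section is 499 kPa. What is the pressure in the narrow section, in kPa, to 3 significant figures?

P₂ = 483 kPa

Mass conservation (A₁v₁ = A₂v₂) gives v₂ = 1.03 × 674/121 = 5.75 m/s.
With no height change, Bernoulli's equation is P₁ + ½ρv₁² = P₂ + ½ρv₂².
P₂ = P₁ − ½ρ(v₂² − v₁²) = 499000 − ½·1030·(5.75² − 1.03²) = 499000 − 16500 = 483000 Pa.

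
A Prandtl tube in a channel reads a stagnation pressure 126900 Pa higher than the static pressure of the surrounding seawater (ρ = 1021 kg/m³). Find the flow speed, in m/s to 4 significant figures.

At the stagnation point the flow is brought to rest, so Bernoulli gives P_stag − P_static = ½ρv².
v = √(2ΔP/ρ) = √(2·126900/1021) = 15.77 m/s.

v = 15.77 m/s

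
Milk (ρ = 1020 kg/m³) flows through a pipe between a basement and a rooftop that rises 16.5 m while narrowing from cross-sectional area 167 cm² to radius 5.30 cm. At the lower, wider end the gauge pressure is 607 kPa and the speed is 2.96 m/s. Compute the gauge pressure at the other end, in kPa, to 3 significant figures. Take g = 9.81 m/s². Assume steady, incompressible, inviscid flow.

430 kPa

The volume flow rate is constant, so v₂ = (A₁/A₂)v₁ = (167/88.2)·2.96 = 5.60 m/s.
Energy conservation along the streamline gives P₂ = P₁ − ½ρ(v₂² − v₁²) − ρg(h₂ − h₁).
P₂ = 607000 + ½·1020·(2.96² − 5.60²) − 1020·9.81·(+16.5) = 607000 + (-11500) − (165000) = 430000 Pa.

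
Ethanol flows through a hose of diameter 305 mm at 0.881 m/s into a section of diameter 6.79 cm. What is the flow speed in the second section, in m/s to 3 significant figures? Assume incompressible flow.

v₂ ≈ 17.8 m/s

Mass conservation (A₁v₁ = A₂v₂) gives v₂ = 0.881 × 731/36.2 = 17.8 m/s.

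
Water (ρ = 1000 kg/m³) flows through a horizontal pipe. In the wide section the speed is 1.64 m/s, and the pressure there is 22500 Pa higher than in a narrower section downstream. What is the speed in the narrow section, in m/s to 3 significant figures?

Horizontal Bernoulli: P₁ + ½ρv₁² = P₂ + ½ρv₂², so v₂² = v₁² + 2(P₁ − P₂)/ρ.
v₂ = √(1.64² + 2·22500/1000) = √(2.69 + 45.0) = 6.91 m/s.

v₂ ≈ 6.91 m/s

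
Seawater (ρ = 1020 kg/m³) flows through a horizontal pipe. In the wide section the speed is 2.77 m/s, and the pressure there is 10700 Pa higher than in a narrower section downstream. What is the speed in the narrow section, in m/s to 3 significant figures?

Horizontal Bernoulli: P₁ + ½ρv₁² = P₂ + ½ρv₂², so v₂² = v₁² + 2(P₁ − P₂)/ρ.
v₂ = √(2.77² + 2·10700/1020) = √(7.67 + 21.0) = 5.35 m/s.

5.35 m/s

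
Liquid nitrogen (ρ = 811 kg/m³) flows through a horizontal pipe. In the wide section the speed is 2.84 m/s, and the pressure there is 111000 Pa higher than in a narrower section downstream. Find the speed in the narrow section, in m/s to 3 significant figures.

With h₁ = h₂, rearranging Bernoulli gives v₂ = √(v₁² + 2ΔP/ρ).
v₂ = √(2.84² + 2·111000/811) = √(8.07 + 274) = 16.8 m/s.

v₂ ≈ 16.8 m/s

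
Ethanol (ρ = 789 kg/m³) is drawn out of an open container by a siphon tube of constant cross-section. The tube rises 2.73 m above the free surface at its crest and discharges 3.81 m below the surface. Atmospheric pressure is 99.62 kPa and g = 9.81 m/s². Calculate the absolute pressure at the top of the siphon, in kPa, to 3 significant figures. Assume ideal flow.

Bernoulli surface→outlet gives ½v² = g·h_out, so v = √(2·9.81·3.81) = 8.65 m/s.
The bore is uniform, so the speed at the crest is the same v. Bernoulli surface→crest: P_atm = P_top + ½ρv² + ρg·h_top.
P_top = 99620 − ½·789·8.65² − 789·9.81·2.73 = 49000 Pa.

P_top ≈ 49.0 kPa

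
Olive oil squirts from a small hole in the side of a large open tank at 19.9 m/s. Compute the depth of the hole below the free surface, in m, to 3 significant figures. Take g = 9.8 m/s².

Torricelli: v = √(2gh), so h = v²/(2g).
h = 19.9²/(2·9.8) = 396/19.60 = 20.2 m.

h = 20.2 m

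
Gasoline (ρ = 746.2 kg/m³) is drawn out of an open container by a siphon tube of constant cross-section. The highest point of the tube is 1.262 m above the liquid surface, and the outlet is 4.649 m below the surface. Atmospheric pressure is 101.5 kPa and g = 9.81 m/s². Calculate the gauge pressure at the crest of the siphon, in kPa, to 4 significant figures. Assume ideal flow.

The outlet speed comes from Torricelli: v = √(2g·4.649) = 9.551 m/s.
Continuity keeps v the same throughout the tube; from surface to crest, P_atm + 0 = P_top + ½ρv² + ρg·h_top.
P_top = 101500 − ½·746.2·9.551² − 746.2·9.81·1.262 = 58230 Pa. So P_gauge = P_top − P_atm = -43270 Pa.

-43.27 kPa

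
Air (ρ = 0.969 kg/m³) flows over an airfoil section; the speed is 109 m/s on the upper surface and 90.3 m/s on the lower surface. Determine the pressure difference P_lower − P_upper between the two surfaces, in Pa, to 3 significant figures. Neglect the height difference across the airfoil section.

Bernoulli (same height): P_lower − P_upper = ½ρ(v_upper² − v_lower²).
ΔP = ½·0.969·(109² − 90.3²) = 1810 Pa.

ΔP = 1810 Pa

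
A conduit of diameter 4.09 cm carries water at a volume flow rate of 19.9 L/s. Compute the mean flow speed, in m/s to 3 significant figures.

15.1 m/s

Q = 19.9 L/s = 0.0199 m³/s.
v = Q/A = 0.0199 / 0.00131 = 15.1 m/s.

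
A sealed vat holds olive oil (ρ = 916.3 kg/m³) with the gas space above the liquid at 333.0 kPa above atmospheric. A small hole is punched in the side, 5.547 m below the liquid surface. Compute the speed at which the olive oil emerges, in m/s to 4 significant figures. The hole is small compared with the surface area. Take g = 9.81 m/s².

Take point 1 at the surface (v₁ ≈ 0) and point 2 at the hole (at atmospheric pressure). Bernoulli: P₁ + ρg h = P_atm + ½ρv₂².
With P₁ − P_atm = 333000 Pa, v₂ = √(2gh + 2ΔP/ρ) = √(2·9.81·5.547 + 2·333000/916.3) = 28.91 m/s.

v = 28.91 m/s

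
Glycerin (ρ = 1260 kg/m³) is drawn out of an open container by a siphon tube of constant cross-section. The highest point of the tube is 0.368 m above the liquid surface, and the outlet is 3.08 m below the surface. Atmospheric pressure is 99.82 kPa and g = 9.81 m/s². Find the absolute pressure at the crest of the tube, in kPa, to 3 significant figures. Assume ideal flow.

57.2 kPa

From the surface to the outlet (both open to atmosphere, surface at rest): v = √(2g·h_out) = √(2·9.81·3.08) = 7.77 m/s.
With constant cross-section the crest speed equals v; applying Bernoulli from the surface up to the crest, P_top = P_atm − ½ρv² − ρg·h_top.
P_top = 99820 − ½·1260·7.77² − 1260·9.81·0.368 = 57200 Pa.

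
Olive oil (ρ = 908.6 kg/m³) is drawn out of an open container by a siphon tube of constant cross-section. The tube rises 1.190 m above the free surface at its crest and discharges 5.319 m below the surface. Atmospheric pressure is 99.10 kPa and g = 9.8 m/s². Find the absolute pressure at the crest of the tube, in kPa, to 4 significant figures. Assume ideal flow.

Bernoulli surface→outlet gives ½v² = g·h_out, so v = √(2·9.8·5.319) = 10.21 m/s.
The bore is uniform, so the speed at the crest is the same v. Bernoulli surface→crest: P_atm = P_top + ½ρv² + ρg·h_top.
P_top = 99100 − ½·908.6·10.21² − 908.6·9.8·1.190 = 41140 Pa.

P_top = 41.14 kPa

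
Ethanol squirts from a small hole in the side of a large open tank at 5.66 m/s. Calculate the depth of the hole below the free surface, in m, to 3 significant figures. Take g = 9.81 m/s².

h ≈ 1.63 m

Torricelli: v = √(2gh), so h = v²/(2g).
h = 5.66²/(2·9.81) = 32.0/19.62 = 1.63 m.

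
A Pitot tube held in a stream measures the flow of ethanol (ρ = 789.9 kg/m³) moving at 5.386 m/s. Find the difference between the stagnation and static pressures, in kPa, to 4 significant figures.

11.46 kPa

The dynamic pressure equals the rise in static pressure at the stagnation point: ΔP = ½ρv².
ΔP = ½·789.9·5.386² = 11460 Pa.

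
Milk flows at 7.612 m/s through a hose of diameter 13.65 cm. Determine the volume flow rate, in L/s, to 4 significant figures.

Q = A·v = 0.01463 m² × 7.612 m/s = 0.1114 m³/s.
Converting: 0.1114 m³/s × 1000 = 111.4 L/s.

111.4 L/s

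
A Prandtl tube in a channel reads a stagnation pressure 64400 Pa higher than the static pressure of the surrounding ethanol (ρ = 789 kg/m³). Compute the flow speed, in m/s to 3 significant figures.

At the stagnation point the flow is brought to rest, so Bernoulli gives P_stag − P_static = ½ρv².
v = √(2ΔP/ρ) = √(2·64400/789) = 12.8 m/s.

v ≈ 12.8 m/s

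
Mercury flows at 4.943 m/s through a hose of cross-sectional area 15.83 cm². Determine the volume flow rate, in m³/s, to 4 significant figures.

Q = A·v = 0.001583 m² × 4.943 m/s = 0.007825 m³/s.

0.007825 m³/s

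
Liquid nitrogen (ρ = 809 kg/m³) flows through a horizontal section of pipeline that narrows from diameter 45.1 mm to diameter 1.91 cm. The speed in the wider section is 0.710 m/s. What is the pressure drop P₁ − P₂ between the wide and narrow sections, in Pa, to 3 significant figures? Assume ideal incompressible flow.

Mass conservation (A₁v₁ = A₂v₂) gives v₂ = 0.710 × 16.0/2.87 = 3.96 m/s.
Along the horizontal streamline, P + ½ρv² is constant.
P₁ − P₂ = ½·809·(3.96² − 0.710²) = ½·809·15.2 = 6130 Pa.

ΔP = 6130 Pa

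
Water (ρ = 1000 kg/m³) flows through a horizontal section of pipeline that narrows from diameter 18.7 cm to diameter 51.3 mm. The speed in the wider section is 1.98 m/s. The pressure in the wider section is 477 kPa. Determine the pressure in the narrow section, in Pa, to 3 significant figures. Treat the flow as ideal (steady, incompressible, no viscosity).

P₂ = 133000 Pa

By continuity, v₂ = v₁·A₁/A₂ = 1.98·(275/20.7) = 26.3 m/s.
The pipe is horizontal, so Bernoulli reduces to P₁ + ½ρv₁² = P₂ + ½ρv₂².
P₂ = P₁ − ½ρ(v₂² − v₁²) = 477000 − ½·1000·(26.3² − 1.98²) = 477000 − 344000 = 133000 Pa.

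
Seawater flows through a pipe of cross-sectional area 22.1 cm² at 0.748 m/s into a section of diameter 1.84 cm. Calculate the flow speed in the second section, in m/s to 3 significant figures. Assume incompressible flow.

The volume flow rate is constant, so v₂ = (A₁/A₂)v₁ = (22.1/2.66)·0.748 = 6.22 m/s.

v₂ ≈ 6.22 m/s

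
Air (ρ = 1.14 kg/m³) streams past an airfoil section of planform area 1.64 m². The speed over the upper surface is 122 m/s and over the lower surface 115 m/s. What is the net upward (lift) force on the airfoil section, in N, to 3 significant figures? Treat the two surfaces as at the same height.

With equal heights on the two surfaces, Bernoulli gives P_lower − P_upper = ½ρ(v_upper² − v_lower²).
ΔP = ½·1.14·(122² − 115²) = 946 Pa.
Lift = ΔP · A = 946 × 1.64 = 1550 N.

1550 N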